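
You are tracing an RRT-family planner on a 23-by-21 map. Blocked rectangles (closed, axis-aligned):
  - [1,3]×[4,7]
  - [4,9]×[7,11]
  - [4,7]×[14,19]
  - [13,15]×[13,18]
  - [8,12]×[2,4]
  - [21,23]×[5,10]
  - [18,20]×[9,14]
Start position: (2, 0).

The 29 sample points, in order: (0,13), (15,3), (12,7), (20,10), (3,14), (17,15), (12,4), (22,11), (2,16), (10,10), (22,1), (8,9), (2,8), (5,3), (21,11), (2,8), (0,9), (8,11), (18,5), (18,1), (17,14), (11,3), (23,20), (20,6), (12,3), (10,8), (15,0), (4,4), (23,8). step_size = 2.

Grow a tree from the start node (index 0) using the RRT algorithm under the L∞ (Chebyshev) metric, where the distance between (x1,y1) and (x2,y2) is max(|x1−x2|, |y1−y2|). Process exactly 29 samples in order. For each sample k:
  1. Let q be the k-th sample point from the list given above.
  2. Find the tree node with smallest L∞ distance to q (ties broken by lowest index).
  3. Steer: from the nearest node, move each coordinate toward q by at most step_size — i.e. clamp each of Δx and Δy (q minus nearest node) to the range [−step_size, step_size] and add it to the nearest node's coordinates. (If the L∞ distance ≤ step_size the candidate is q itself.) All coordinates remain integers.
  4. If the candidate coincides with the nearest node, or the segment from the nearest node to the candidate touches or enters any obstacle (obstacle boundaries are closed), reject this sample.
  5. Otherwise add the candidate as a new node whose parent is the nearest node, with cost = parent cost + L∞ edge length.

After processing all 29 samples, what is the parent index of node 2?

Parent of node 2: 0

1. q=(0,13) nearest=0 d=13 new=(0,2) → add node 1 parent=0 cost=2
2. q=(15,3) nearest=0 d=13 new=(4,2) → add node 2 parent=0 cost=2
3. q=(12,7) nearest=2 d=8 new=(6,4) → add node 3 parent=2 cost=4
4. q=(20,10) nearest=3 d=14 new=(8,6) → add node 4 parent=3 cost=6
5. q=(3,14) nearest=4 d=8 new=(6,8) → blocked by [4,9]×[7,11], reject
6. q=(17,15) nearest=4 d=9 new=(10,8) → blocked by [4,9]×[7,11], reject
7. q=(12,4) nearest=4 d=4 new=(10,4) → blocked by [8,12]×[2,4], reject
8. q=(22,11) nearest=4 d=14 new=(10,8) → blocked by [4,9]×[7,11], reject
9. q=(2,16) nearest=4 d=10 new=(6,8) → blocked by [4,9]×[7,11], reject
10. q=(10,10) nearest=4 d=4 new=(10,8) → blocked by [4,9]×[7,11], reject
11. q=(22,1) nearest=4 d=14 new=(10,4) → blocked by [8,12]×[2,4], reject
12. q=(8,9) nearest=4 d=3 new=(8,8) → blocked by [4,9]×[7,11], reject
13. q=(2,8) nearest=3 d=4 new=(4,6) → add node 5 parent=3 cost=6
14. q=(5,3) nearest=2 d=1 new=(5,3) → add node 6 parent=2 cost=3
15. q=(21,11) nearest=4 d=13 new=(10,8) → blocked by [4,9]×[7,11], reject
16. q=(2,8) nearest=5 d=2 new=(2,8) → blocked by [1,3]×[4,7], reject
17. q=(0,9) nearest=5 d=4 new=(2,8) → blocked by [1,3]×[4,7], reject
18. q=(8,11) nearest=4 d=5 new=(8,8) → blocked by [4,9]×[7,11], reject
19. q=(18,5) nearest=4 d=10 new=(10,5) → add node 7 parent=4 cost=8
20. q=(18,1) nearest=7 d=8 new=(12,3) → blocked by [8,12]×[2,4], reject
21. q=(17,14) nearest=4 d=9 new=(10,8) → blocked by [4,9]×[7,11], reject
22. q=(11,3) nearest=7 d=2 new=(11,3) → blocked by [8,12]×[2,4], reject
23. q=(23,20) nearest=4 d=15 new=(10,8) → blocked by [4,9]×[7,11], reject
24. q=(20,6) nearest=7 d=10 new=(12,6) → add node 8 parent=7 cost=10
25. q=(12,3) nearest=7 d=2 new=(12,3) → blocked by [8,12]×[2,4], reject
26. q=(10,8) nearest=4 d=2 new=(10,8) → blocked by [4,9]×[7,11], reject
27. q=(15,0) nearest=7 d=5 new=(12,3) → blocked by [8,12]×[2,4], reject
28. q=(4,4) nearest=6 d=1 new=(4,4) → add node 9 parent=6 cost=4
29. q=(23,8) nearest=8 d=11 new=(14,8) → add node 10 parent=8 cost=12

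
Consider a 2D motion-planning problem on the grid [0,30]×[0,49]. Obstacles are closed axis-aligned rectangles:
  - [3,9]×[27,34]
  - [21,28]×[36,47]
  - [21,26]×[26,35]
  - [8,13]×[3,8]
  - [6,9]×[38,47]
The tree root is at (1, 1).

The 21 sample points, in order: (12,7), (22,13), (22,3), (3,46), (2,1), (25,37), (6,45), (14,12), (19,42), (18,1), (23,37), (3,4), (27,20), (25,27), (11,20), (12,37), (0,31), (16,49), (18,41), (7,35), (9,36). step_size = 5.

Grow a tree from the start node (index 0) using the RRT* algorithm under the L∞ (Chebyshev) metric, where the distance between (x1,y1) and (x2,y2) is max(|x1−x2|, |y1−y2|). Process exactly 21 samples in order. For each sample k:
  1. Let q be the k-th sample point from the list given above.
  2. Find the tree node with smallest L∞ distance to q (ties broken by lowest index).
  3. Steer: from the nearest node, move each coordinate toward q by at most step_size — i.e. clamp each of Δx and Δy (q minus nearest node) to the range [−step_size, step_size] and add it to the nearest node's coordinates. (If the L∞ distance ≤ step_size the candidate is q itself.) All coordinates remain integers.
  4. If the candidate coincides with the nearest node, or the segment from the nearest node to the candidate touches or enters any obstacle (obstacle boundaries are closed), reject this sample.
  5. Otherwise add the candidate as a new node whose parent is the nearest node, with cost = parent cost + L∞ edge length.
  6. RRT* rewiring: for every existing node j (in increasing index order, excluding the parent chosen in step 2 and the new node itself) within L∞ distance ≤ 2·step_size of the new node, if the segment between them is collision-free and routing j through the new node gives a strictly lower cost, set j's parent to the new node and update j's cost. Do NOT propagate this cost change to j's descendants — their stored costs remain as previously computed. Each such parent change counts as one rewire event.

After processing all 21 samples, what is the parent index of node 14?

Parent of node 14: 12

1. q=(12,7) nearest=0 d=11 new=(6,6) → add node 1 parent=0 cost=5
2. q=(22,13) nearest=1 d=16 new=(11,11) → blocked by [8,13]×[3,8], reject
3. q=(22,3) nearest=1 d=16 new=(11,3) → blocked by [8,13]×[3,8], reject
4. q=(3,46) nearest=1 d=40 new=(3,11) → add node 2 parent=1 cost=10
5. q=(2,1) nearest=0 d=1 new=(2,1) → add node 3 parent=0 cost=1
6. q=(25,37) nearest=2 d=26 new=(8,16) → add node 4 parent=2 cost=15
7. q=(6,45) nearest=4 d=29 new=(6,21) → add node 5 parent=4 cost=20
8. q=(14,12) nearest=4 d=6 new=(13,12) → add node 6 parent=4 cost=20
9. q=(19,42) nearest=5 d=21 new=(11,26) → add node 7 parent=5 cost=25
10. q=(18,1) nearest=6 d=11 new=(18,7) → add node 8 parent=6 cost=25
11. q=(23,37) nearest=7 d=12 new=(16,31) → add node 9 parent=7 cost=30
12. q=(3,4) nearest=0 d=3 new=(3,4) → add node 10 parent=0 cost=3
13. q=(27,20) nearest=9 d=11 new=(21,26) → blocked by [21,26]×[26,35], reject
14. q=(25,27) nearest=9 d=9 new=(21,27) → blocked by [21,26]×[26,35], reject
15. q=(11,20) nearest=4 d=4 new=(11,20) → add node 11 parent=4 cost=19
16. q=(12,37) nearest=9 d=6 new=(12,36) → add node 12 parent=9 cost=35
17. q=(0,31) nearest=5 d=10 new=(1,26) → add node 13 parent=5 cost=25
18. q=(16,49) nearest=12 d=13 new=(16,41) → add node 14 parent=12 cost=40
19. q=(18,41) nearest=14 d=2 new=(18,41) → add node 15 parent=14 cost=42
20. q=(7,35) nearest=12 d=5 new=(7,35) → add node 16 parent=12 cost=40
21. q=(9,36) nearest=16 d=2 new=(9,36) → add node 17 parent=16 cost=42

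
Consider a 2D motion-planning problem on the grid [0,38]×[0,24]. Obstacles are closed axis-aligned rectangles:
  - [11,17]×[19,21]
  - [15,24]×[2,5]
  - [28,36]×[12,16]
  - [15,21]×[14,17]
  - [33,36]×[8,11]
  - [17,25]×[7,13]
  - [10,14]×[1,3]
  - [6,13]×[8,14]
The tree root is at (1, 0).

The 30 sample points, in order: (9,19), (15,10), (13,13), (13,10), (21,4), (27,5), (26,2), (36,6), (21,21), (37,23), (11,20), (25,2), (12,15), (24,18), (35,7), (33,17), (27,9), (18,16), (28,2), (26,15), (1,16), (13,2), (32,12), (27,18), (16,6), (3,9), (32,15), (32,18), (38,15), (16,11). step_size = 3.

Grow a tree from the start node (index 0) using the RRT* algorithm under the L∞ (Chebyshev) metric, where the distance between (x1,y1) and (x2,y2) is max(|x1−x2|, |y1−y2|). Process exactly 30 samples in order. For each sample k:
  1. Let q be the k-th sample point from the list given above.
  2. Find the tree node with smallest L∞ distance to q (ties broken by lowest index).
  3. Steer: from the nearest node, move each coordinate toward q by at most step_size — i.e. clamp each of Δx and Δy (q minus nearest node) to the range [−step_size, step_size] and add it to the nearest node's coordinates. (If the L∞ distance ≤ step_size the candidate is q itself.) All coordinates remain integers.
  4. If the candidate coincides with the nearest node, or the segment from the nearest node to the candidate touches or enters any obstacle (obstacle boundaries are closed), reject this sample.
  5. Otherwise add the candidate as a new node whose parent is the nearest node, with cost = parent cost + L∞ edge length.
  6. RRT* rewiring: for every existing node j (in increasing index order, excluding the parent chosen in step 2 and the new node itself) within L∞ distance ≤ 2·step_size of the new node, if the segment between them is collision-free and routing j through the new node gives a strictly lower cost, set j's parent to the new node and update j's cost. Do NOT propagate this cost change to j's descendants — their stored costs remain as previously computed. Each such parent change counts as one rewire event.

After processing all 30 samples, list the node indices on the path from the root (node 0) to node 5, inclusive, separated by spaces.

1. q=(9,19) nearest=0 d=19 new=(4,3) → add node 1 parent=0 cost=3
2. q=(15,10) nearest=1 d=11 new=(7,6) → add node 2 parent=1 cost=6
3. q=(13,13) nearest=2 d=7 new=(10,9) → blocked by [6,13]×[8,14], reject
4. q=(13,10) nearest=2 d=6 new=(10,9) → blocked by [6,13]×[8,14], reject
5. q=(21,4) nearest=2 d=14 new=(10,4) → add node 3 parent=2 cost=9
6. q=(27,5) nearest=3 d=17 new=(13,5) → add node 4 parent=3 cost=12
7. q=(26,2) nearest=4 d=13 new=(16,2) → blocked by [15,24]×[2,5], reject
8. q=(36,6) nearest=4 d=23 new=(16,6) → add node 5 parent=4 cost=15
9. q=(21,21) nearest=2 d=15 new=(10,9) → blocked by [6,13]×[8,14], reject
10. q=(37,23) nearest=5 d=21 new=(19,9) → blocked by [17,25]×[7,13], reject
11. q=(11,20) nearest=2 d=14 new=(10,9) → blocked by [6,13]×[8,14], reject
12. q=(25,2) nearest=5 d=9 new=(19,3) → blocked by [15,24]×[2,5], reject
13. q=(12,15) nearest=2 d=9 new=(10,9) → blocked by [6,13]×[8,14], reject
14. q=(24,18) nearest=5 d=12 new=(19,9) → blocked by [17,25]×[7,13], reject
15. q=(35,7) nearest=5 d=19 new=(19,7) → blocked by [17,25]×[7,13], reject
16. q=(33,17) nearest=5 d=17 new=(19,9) → blocked by [17,25]×[7,13], reject
17. q=(27,9) nearest=5 d=11 new=(19,9) → blocked by [17,25]×[7,13], reject
18. q=(18,16) nearest=5 d=10 new=(18,9) → blocked by [17,25]×[7,13], reject
19. q=(28,2) nearest=5 d=12 new=(19,3) → blocked by [15,24]×[2,5], reject
20. q=(26,15) nearest=5 d=10 new=(19,9) → blocked by [17,25]×[7,13], reject
21. q=(1,16) nearest=2 d=10 new=(4,9) → add node 6 parent=2 cost=9
22. q=(13,2) nearest=3 d=3 new=(13,2) → blocked by [10,14]×[1,3], reject
23. q=(32,12) nearest=5 d=16 new=(19,9) → blocked by [17,25]×[7,13], reject
24. q=(27,18) nearest=5 d=12 new=(19,9) → blocked by [17,25]×[7,13], reject
25. q=(16,6) nearest=5 d=0 → coincident, reject
26. q=(3,9) nearest=6 d=1 new=(3,9) → add node 7 parent=6 cost=10
27. q=(32,15) nearest=5 d=16 new=(19,9) → blocked by [17,25]×[7,13], reject
28. q=(32,18) nearest=5 d=16 new=(19,9) → blocked by [17,25]×[7,13], reject
29. q=(38,15) nearest=5 d=22 new=(19,9) → blocked by [17,25]×[7,13], reject
30. q=(16,11) nearest=5 d=5 new=(16,9) → add node 8 parent=5 cost=18

Path: 0 1 2 3 4 5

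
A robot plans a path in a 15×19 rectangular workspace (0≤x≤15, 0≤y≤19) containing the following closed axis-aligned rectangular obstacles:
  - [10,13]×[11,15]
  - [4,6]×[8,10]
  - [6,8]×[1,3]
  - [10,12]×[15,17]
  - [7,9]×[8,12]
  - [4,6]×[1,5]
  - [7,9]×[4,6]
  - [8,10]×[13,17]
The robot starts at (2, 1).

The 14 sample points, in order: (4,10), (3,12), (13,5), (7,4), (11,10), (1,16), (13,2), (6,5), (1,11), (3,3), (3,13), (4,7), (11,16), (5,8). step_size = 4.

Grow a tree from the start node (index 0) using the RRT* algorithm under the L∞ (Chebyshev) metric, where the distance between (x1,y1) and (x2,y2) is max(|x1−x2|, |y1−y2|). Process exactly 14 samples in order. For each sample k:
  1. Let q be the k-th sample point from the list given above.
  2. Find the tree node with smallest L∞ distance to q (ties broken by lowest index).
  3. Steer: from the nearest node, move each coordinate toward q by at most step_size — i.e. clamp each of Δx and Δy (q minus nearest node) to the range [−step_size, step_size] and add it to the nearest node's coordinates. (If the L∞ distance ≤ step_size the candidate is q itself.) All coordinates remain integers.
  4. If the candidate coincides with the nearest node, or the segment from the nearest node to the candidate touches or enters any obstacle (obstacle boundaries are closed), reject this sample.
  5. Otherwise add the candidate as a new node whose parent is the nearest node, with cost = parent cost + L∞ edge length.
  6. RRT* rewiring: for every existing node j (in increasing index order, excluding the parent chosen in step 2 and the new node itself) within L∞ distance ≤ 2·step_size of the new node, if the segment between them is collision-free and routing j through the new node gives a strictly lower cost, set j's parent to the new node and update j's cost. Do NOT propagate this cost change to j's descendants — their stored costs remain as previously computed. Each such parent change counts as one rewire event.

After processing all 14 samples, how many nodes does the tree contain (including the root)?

1. q=(4,10) nearest=0 d=9 new=(4,5) → blocked by [4,6]×[1,5], reject
2. q=(3,12) nearest=0 d=11 new=(3,5) → add node 1 parent=0 cost=4
3. q=(13,5) nearest=1 d=10 new=(7,5) → blocked by [4,6]×[1,5], reject
4. q=(7,4) nearest=1 d=4 new=(7,4) → blocked by [4,6]×[1,5], reject
5. q=(11,10) nearest=1 d=8 new=(7,9) → blocked by [4,6]×[8,10], reject
6. q=(1,16) nearest=1 d=11 new=(1,9) → add node 2 parent=1 cost=8
7. q=(13,2) nearest=1 d=10 new=(7,2) → blocked by [6,8]×[1,3], reject
8. q=(6,5) nearest=1 d=3 new=(6,5) → blocked by [4,6]×[1,5], reject
9. q=(1,11) nearest=2 d=2 new=(1,11) → add node 3 parent=2 cost=10
10. q=(3,3) nearest=0 d=2 new=(3,3) → add node 4 parent=0 cost=2
11. q=(3,13) nearest=3 d=2 new=(3,13) → add node 5 parent=3 cost=12
12. q=(4,7) nearest=1 d=2 new=(4,7) → add node 6 parent=1 cost=6
13. q=(11,16) nearest=5 d=8 new=(7,16) → add node 7 parent=5 cost=16
14. q=(5,8) nearest=6 d=1 new=(5,8) → blocked by [4,6]×[8,10], reject

Node count: 8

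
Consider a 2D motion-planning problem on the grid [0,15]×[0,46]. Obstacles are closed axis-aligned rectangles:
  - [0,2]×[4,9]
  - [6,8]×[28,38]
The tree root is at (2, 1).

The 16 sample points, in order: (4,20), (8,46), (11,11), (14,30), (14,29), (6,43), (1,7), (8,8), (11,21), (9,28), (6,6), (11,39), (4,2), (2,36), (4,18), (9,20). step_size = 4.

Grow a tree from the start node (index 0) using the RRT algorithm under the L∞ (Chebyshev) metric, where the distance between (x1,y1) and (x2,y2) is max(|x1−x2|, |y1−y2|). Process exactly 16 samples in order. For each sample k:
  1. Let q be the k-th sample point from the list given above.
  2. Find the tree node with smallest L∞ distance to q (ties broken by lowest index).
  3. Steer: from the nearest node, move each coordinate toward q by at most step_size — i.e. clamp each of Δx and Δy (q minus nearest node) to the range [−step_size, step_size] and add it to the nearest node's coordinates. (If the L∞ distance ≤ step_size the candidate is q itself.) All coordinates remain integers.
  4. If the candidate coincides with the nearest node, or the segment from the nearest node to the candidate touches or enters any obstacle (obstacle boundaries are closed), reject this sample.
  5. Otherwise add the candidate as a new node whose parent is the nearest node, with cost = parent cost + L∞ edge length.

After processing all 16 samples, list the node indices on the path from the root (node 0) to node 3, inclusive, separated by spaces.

Path: 0 1 2 3

1. q=(4,20) nearest=0 d=19 new=(4,5) → add node 1 parent=0 cost=4
2. q=(8,46) nearest=1 d=41 new=(8,9) → add node 2 parent=1 cost=8
3. q=(11,11) nearest=2 d=3 new=(11,11) → add node 3 parent=2 cost=11
4. q=(14,30) nearest=3 d=19 new=(14,15) → add node 4 parent=3 cost=15
5. q=(14,29) nearest=4 d=14 new=(14,19) → add node 5 parent=4 cost=19
6. q=(6,43) nearest=5 d=24 new=(10,23) → add node 6 parent=5 cost=23
7. q=(1,7) nearest=1 d=3 new=(1,7) → blocked by [0,2]×[4,9], reject
8. q=(8,8) nearest=2 d=1 new=(8,8) → add node 7 parent=2 cost=9
9. q=(11,21) nearest=6 d=2 new=(11,21) → add node 8 parent=6 cost=25
10. q=(9,28) nearest=6 d=5 new=(9,27) → add node 9 parent=6 cost=27
11. q=(6,6) nearest=1 d=2 new=(6,6) → add node 10 parent=1 cost=6
12. q=(11,39) nearest=9 d=12 new=(11,31) → add node 11 parent=9 cost=31
13. q=(4,2) nearest=0 d=2 new=(4,2) → add node 12 parent=0 cost=2
14. q=(2,36) nearest=9 d=9 new=(5,31) → blocked by [6,8]×[28,38], reject
15. q=(4,18) nearest=6 d=6 new=(6,19) → add node 13 parent=6 cost=27
16. q=(9,20) nearest=8 d=2 new=(9,20) → add node 14 parent=8 cost=27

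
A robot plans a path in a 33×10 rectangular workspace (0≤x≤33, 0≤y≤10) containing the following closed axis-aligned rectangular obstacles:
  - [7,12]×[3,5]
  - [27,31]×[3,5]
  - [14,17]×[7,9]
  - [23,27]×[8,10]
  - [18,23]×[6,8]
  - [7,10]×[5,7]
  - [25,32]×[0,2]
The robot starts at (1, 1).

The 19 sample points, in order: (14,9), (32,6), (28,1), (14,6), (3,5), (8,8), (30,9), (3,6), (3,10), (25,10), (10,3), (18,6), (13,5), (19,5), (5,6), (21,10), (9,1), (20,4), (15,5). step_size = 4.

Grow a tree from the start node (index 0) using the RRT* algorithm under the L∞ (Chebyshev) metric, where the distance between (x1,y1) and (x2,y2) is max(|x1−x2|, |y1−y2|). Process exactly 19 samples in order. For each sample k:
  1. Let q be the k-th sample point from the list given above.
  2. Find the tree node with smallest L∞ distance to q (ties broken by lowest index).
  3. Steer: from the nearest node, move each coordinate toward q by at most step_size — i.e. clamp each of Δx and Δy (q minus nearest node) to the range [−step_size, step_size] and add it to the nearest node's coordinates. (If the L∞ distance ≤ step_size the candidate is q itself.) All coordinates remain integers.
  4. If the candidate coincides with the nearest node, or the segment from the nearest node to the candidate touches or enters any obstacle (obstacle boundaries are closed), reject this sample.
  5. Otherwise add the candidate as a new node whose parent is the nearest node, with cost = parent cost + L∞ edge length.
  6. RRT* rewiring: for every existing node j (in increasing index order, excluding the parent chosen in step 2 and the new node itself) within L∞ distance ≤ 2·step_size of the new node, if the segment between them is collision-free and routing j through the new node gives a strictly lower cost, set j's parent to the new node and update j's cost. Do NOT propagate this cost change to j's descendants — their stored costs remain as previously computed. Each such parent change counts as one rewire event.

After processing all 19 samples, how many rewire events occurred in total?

1. q=(14,9) nearest=0 d=13 new=(5,5) → add node 1 parent=0 cost=4
2. q=(32,6) nearest=1 d=27 new=(9,6) → blocked by [7,10]×[5,7], reject
3. q=(28,1) nearest=1 d=23 new=(9,1) → blocked by [7,12]×[3,5], reject
4. q=(14,6) nearest=1 d=9 new=(9,6) → blocked by [7,10]×[5,7], reject
5. q=(3,5) nearest=1 d=2 new=(3,5) → add node 2 parent=1 cost=6
6. q=(8,8) nearest=1 d=3 new=(8,8) → blocked by [7,10]×[5,7], reject
7. q=(30,9) nearest=1 d=25 new=(9,9) → blocked by [7,10]×[5,7], reject
8. q=(3,6) nearest=2 d=1 new=(3,6) → add node 3 parent=2 cost=7
9. q=(3,10) nearest=3 d=4 new=(3,10) → add node 4 parent=3 cost=11
10. q=(25,10) nearest=1 d=20 new=(9,9) → blocked by [7,10]×[5,7], reject
11. q=(10,3) nearest=1 d=5 new=(9,3) → blocked by [7,12]×[3,5], reject
12. q=(18,6) nearest=1 d=13 new=(9,6) → blocked by [7,10]×[5,7], reject
13. q=(13,5) nearest=1 d=8 new=(9,5) → blocked by [7,12]×[3,5], reject
14. q=(19,5) nearest=1 d=14 new=(9,5) → blocked by [7,12]×[3,5], reject
15. q=(5,6) nearest=1 d=1 new=(5,6) → add node 5 parent=1 cost=5; rewire 4→5 (9<11)
16. q=(21,10) nearest=1 d=16 new=(9,9) → blocked by [7,10]×[5,7], reject
17. q=(9,1) nearest=1 d=4 new=(9,1) → blocked by [7,12]×[3,5], reject
18. q=(20,4) nearest=1 d=15 new=(9,4) → blocked by [7,12]×[3,5], reject
19. q=(15,5) nearest=1 d=10 new=(9,5) → blocked by [7,12]×[3,5], reject

Rewire events: 1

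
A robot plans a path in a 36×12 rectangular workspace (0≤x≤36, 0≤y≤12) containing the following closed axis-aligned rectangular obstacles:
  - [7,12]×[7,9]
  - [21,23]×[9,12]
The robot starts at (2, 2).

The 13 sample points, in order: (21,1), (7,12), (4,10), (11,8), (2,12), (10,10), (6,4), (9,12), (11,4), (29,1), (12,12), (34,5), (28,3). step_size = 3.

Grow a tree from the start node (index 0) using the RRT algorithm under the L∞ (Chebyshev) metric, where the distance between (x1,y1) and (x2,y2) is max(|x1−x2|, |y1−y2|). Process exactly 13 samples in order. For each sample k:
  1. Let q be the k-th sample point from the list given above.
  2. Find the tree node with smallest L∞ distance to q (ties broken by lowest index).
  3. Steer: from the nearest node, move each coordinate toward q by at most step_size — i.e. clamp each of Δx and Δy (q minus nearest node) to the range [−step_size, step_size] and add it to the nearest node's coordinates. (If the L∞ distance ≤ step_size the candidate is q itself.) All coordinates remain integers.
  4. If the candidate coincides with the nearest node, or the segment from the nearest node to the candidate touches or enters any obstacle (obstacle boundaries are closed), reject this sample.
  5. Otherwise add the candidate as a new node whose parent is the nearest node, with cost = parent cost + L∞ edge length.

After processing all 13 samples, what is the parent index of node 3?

1. q=(21,1) nearest=0 d=19 new=(5,1) → add node 1 parent=0 cost=3
2. q=(7,12) nearest=0 d=10 new=(5,5) → add node 2 parent=0 cost=3
3. q=(4,10) nearest=2 d=5 new=(4,8) → add node 3 parent=2 cost=6
4. q=(11,8) nearest=2 d=6 new=(8,8) → blocked by [7,12]×[7,9], reject
5. q=(2,12) nearest=3 d=4 new=(2,11) → add node 4 parent=3 cost=9
6. q=(10,10) nearest=2 d=5 new=(8,8) → blocked by [7,12]×[7,9], reject
7. q=(6,4) nearest=2 d=1 new=(6,4) → add node 5 parent=2 cost=4
8. q=(9,12) nearest=3 d=5 new=(7,11) → add node 6 parent=3 cost=9
9. q=(11,4) nearest=5 d=5 new=(9,4) → add node 7 parent=5 cost=7
10. q=(29,1) nearest=7 d=20 new=(12,1) → add node 8 parent=7 cost=10
11. q=(12,12) nearest=6 d=5 new=(10,12) → add node 9 parent=6 cost=12
12. q=(34,5) nearest=8 d=22 new=(15,4) → add node 10 parent=8 cost=13
13. q=(28,3) nearest=10 d=13 new=(18,3) → add node 11 parent=10 cost=16

Parent of node 3: 2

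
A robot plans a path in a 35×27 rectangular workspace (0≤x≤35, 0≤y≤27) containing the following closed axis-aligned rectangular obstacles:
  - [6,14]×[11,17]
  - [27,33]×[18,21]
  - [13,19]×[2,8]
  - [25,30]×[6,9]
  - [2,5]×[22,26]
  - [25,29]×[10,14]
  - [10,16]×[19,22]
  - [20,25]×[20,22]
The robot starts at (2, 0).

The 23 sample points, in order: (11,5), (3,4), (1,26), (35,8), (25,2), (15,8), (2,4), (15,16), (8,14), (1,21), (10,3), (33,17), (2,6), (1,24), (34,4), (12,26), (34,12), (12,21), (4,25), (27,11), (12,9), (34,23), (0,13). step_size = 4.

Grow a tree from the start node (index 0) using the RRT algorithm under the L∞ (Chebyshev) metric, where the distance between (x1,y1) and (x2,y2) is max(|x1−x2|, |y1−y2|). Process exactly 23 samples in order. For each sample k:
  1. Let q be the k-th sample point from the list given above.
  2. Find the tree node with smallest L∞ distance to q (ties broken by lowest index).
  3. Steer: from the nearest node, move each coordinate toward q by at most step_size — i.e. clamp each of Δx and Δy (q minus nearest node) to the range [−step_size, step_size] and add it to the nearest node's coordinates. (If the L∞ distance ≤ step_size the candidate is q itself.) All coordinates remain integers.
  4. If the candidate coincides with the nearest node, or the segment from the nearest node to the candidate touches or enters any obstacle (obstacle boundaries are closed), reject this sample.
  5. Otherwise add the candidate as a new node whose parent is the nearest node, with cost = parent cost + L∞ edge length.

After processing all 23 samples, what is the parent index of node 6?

1. q=(11,5) nearest=0 d=9 new=(6,4) → add node 1 parent=0 cost=4
2. q=(3,4) nearest=1 d=3 new=(3,4) → add node 2 parent=1 cost=7
3. q=(1,26) nearest=1 d=22 new=(2,8) → add node 3 parent=1 cost=8
4. q=(35,8) nearest=1 d=29 new=(10,8) → add node 4 parent=1 cost=8
5. q=(25,2) nearest=4 d=15 new=(14,4) → blocked by [13,19]×[2,8], reject
6. q=(15,8) nearest=4 d=5 new=(14,8) → blocked by [13,19]×[2,8], reject
7. q=(2,4) nearest=2 d=1 new=(2,4) → add node 5 parent=2 cost=8
8. q=(15,16) nearest=4 d=8 new=(14,12) → blocked by [6,14]×[11,17], reject
9. q=(8,14) nearest=3 d=6 new=(6,12) → blocked by [6,14]×[11,17], reject
10. q=(1,21) nearest=3 d=13 new=(1,12) → add node 6 parent=3 cost=12
11. q=(10,3) nearest=1 d=4 new=(10,3) → add node 7 parent=1 cost=8
12. q=(33,17) nearest=4 d=23 new=(14,12) → blocked by [6,14]×[11,17], reject
13. q=(2,6) nearest=2 d=2 new=(2,6) → add node 8 parent=2 cost=9
14. q=(1,24) nearest=6 d=12 new=(1,16) → add node 9 parent=6 cost=16
15. q=(34,4) nearest=4 d=24 new=(14,4) → blocked by [13,19]×[2,8], reject
16. q=(12,26) nearest=9 d=11 new=(5,20) → add node 10 parent=9 cost=20
17. q=(34,12) nearest=4 d=24 new=(14,12) → blocked by [6,14]×[11,17], reject
18. q=(12,21) nearest=10 d=7 new=(9,21) → add node 11 parent=10 cost=24
19. q=(4,25) nearest=10 d=5 new=(4,24) → blocked by [2,5]×[22,26], reject
20. q=(27,11) nearest=4 d=17 new=(14,11) → blocked by [6,14]×[11,17], reject
21. q=(12,9) nearest=4 d=2 new=(12,9) → add node 12 parent=4 cost=10
22. q=(34,23) nearest=12 d=22 new=(16,13) → blocked by [6,14]×[11,17], reject
23. q=(0,13) nearest=6 d=1 new=(0,13) → add node 13 parent=6 cost=13

Parent of node 6: 3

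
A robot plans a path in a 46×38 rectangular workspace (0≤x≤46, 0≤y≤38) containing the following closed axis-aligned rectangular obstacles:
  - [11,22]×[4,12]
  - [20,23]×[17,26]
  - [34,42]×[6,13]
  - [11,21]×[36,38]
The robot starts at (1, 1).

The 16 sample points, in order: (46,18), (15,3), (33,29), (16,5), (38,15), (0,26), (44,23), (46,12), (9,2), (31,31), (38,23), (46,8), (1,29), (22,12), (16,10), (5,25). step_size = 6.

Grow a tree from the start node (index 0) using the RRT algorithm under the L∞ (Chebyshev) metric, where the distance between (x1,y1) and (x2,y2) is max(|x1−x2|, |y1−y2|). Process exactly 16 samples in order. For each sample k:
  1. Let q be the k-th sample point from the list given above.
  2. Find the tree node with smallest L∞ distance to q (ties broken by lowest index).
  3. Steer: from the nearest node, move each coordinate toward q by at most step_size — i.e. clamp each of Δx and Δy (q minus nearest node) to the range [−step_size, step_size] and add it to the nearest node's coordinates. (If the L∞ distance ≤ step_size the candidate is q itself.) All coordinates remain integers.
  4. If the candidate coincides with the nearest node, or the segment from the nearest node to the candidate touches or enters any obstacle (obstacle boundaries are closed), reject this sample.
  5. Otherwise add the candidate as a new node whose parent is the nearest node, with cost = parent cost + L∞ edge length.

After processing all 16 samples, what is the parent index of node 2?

1. q=(46,18) nearest=0 d=45 new=(7,7) → add node 1 parent=0 cost=6
2. q=(15,3) nearest=1 d=8 new=(13,3) → blocked by [11,22]×[4,12], reject
3. q=(33,29) nearest=1 d=26 new=(13,13) → blocked by [11,22]×[4,12], reject
4. q=(16,5) nearest=1 d=9 new=(13,5) → blocked by [11,22]×[4,12], reject
5. q=(38,15) nearest=1 d=31 new=(13,13) → blocked by [11,22]×[4,12], reject
6. q=(0,26) nearest=1 d=19 new=(1,13) → add node 2 parent=1 cost=12
7. q=(44,23) nearest=1 d=37 new=(13,13) → blocked by [11,22]×[4,12], reject
8. q=(46,12) nearest=1 d=39 new=(13,12) → blocked by [11,22]×[4,12], reject
9. q=(9,2) nearest=1 d=5 new=(9,2) → add node 3 parent=1 cost=11
10. q=(31,31) nearest=1 d=24 new=(13,13) → blocked by [11,22]×[4,12], reject
11. q=(38,23) nearest=3 d=29 new=(15,8) → blocked by [11,22]×[4,12], reject
12. q=(46,8) nearest=3 d=37 new=(15,8) → blocked by [11,22]×[4,12], reject
13. q=(1,29) nearest=2 d=16 new=(1,19) → add node 4 parent=2 cost=18
14. q=(22,12) nearest=3 d=13 new=(15,8) → blocked by [11,22]×[4,12], reject
15. q=(16,10) nearest=3 d=8 new=(15,8) → blocked by [11,22]×[4,12], reject
16. q=(5,25) nearest=4 d=6 new=(5,25) → add node 5 parent=4 cost=24

Parent of node 2: 1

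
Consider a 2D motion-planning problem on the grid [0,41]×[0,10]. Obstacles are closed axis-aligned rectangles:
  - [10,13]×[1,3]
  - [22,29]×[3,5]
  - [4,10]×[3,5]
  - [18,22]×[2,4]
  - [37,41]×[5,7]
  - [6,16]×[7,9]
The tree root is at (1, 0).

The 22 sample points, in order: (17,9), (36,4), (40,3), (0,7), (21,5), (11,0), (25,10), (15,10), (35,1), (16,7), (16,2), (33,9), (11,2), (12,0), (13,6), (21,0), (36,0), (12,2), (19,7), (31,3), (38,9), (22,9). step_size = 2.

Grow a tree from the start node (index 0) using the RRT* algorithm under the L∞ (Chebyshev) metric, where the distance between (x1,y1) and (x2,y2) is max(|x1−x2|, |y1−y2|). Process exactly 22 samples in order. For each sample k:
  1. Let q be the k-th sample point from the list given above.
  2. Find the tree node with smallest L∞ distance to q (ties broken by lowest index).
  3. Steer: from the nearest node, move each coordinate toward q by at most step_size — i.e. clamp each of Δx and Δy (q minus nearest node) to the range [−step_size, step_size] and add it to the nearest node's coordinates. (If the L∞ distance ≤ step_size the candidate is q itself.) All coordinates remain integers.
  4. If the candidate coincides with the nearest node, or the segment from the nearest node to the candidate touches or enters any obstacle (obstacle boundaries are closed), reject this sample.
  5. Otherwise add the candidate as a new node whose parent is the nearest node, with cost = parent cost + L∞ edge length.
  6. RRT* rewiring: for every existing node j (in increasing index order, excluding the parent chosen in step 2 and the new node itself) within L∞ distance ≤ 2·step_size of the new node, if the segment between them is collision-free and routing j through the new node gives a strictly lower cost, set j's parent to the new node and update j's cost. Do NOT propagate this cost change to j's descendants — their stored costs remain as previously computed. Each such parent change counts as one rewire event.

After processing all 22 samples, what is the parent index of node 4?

Parent of node 4: 3

1. q=(17,9) nearest=0 d=16 new=(3,2) → add node 1 parent=0 cost=2
2. q=(36,4) nearest=1 d=33 new=(5,4) → blocked by [4,10]×[3,5], reject
3. q=(40,3) nearest=1 d=37 new=(5,3) → blocked by [4,10]×[3,5], reject
4. q=(0,7) nearest=1 d=5 new=(1,4) → add node 2 parent=1 cost=4
5. q=(21,5) nearest=1 d=18 new=(5,4) → blocked by [4,10]×[3,5], reject
6. q=(11,0) nearest=1 d=8 new=(5,0) → add node 3 parent=1 cost=4
7. q=(25,10) nearest=3 d=20 new=(7,2) → add node 4 parent=3 cost=6
8. q=(15,10) nearest=4 d=8 new=(9,4) → blocked by [4,10]×[3,5], reject
9. q=(35,1) nearest=4 d=28 new=(9,1) → add node 5 parent=4 cost=8
10. q=(16,7) nearest=5 d=7 new=(11,3) → blocked by [10,13]×[1,3], reject
11. q=(16,2) nearest=5 d=7 new=(11,2) → blocked by [10,13]×[1,3], reject
12. q=(33,9) nearest=5 d=24 new=(11,3) → blocked by [10,13]×[1,3], reject
13. q=(11,2) nearest=5 d=2 new=(11,2) → blocked by [10,13]×[1,3], reject
14. q=(12,0) nearest=5 d=3 new=(11,0) → add node 6 parent=5 cost=10
15. q=(13,6) nearest=5 d=5 new=(11,3) → blocked by [10,13]×[1,3], reject
16. q=(21,0) nearest=6 d=10 new=(13,0) → add node 7 parent=6 cost=12
17. q=(36,0) nearest=7 d=23 new=(15,0) → add node 8 parent=7 cost=14
18. q=(12,2) nearest=6 d=2 new=(12,2) → blocked by [10,13]×[1,3], reject
19. q=(19,7) nearest=7 d=7 new=(15,2) → add node 9 parent=7 cost=14
20. q=(31,3) nearest=8 d=16 new=(17,2) → add node 10 parent=8 cost=16
21. q=(38,9) nearest=10 d=21 new=(19,4) → blocked by [18,22]×[2,4], reject
22. q=(22,9) nearest=9 d=7 new=(17,4) → add node 11 parent=9 cost=16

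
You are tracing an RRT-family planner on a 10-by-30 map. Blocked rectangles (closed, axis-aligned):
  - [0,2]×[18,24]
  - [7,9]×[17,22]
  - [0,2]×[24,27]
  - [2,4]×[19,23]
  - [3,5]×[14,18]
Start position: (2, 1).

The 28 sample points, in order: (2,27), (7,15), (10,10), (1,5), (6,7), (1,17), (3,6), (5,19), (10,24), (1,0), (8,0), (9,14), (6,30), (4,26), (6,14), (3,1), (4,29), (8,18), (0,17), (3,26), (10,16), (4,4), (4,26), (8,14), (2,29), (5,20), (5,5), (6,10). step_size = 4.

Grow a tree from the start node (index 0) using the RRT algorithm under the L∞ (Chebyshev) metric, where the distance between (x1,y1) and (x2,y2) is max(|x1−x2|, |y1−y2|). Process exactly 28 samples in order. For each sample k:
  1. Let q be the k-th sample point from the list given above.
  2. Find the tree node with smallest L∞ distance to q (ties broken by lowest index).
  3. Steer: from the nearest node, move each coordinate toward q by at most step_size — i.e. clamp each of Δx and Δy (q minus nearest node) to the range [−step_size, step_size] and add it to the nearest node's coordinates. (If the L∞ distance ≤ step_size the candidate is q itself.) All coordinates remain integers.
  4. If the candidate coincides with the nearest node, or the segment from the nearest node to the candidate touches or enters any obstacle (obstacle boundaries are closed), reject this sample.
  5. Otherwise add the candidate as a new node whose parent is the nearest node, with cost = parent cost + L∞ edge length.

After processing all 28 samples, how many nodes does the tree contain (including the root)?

1. q=(2,27) nearest=0 d=26 new=(2,5) → add node 1 parent=0 cost=4
2. q=(7,15) nearest=1 d=10 new=(6,9) → add node 2 parent=1 cost=8
3. q=(10,10) nearest=2 d=4 new=(10,10) → add node 3 parent=2 cost=12
4. q=(1,5) nearest=1 d=1 new=(1,5) → add node 4 parent=1 cost=5
5. q=(6,7) nearest=2 d=2 new=(6,7) → add node 5 parent=2 cost=10
6. q=(1,17) nearest=2 d=8 new=(2,13) → add node 6 parent=2 cost=12
7. q=(3,6) nearest=1 d=1 new=(3,6) → add node 7 parent=1 cost=5
8. q=(5,19) nearest=6 d=6 new=(5,17) → blocked by [3,5]×[14,18], reject
9. q=(10,24) nearest=6 d=11 new=(6,17) → blocked by [3,5]×[14,18], reject
10. q=(1,0) nearest=0 d=1 new=(1,0) → add node 8 parent=0 cost=1
11. q=(8,0) nearest=0 d=6 new=(6,0) → add node 9 parent=0 cost=4
12. q=(9,14) nearest=3 d=4 new=(9,14) → add node 10 parent=3 cost=16
13. q=(6,30) nearest=10 d=16 new=(6,18) → add node 11 parent=10 cost=20
14. q=(4,26) nearest=11 d=8 new=(4,22) → blocked by [2,4]×[19,23], reject
15. q=(6,14) nearest=10 d=3 new=(6,14) → add node 12 parent=10 cost=19
16. q=(3,1) nearest=0 d=1 new=(3,1) → add node 13 parent=0 cost=1
17. q=(4,29) nearest=11 d=11 new=(4,22) → blocked by [2,4]×[19,23], reject
18. q=(8,18) nearest=11 d=2 new=(8,18) → blocked by [7,9]×[17,22], reject
19. q=(0,17) nearest=6 d=4 new=(0,17) → add node 14 parent=6 cost=16
20. q=(3,26) nearest=11 d=8 new=(3,22) → blocked by [2,4]×[19,23], reject
21. q=(10,16) nearest=10 d=2 new=(10,16) → add node 15 parent=10 cost=18
22. q=(4,4) nearest=1 d=2 new=(4,4) → add node 16 parent=1 cost=6
23. q=(4,26) nearest=11 d=8 new=(4,22) → blocked by [2,4]×[19,23], reject
24. q=(8,14) nearest=10 d=1 new=(8,14) → add node 17 parent=10 cost=17
25. q=(2,29) nearest=11 d=11 new=(2,22) → blocked by [0,2]×[18,24], reject
26. q=(5,20) nearest=11 d=2 new=(5,20) → add node 18 parent=11 cost=22
27. q=(5,5) nearest=16 d=1 new=(5,5) → add node 19 parent=16 cost=7
28. q=(6,10) nearest=2 d=1 new=(6,10) → add node 20 parent=2 cost=9

Node count: 21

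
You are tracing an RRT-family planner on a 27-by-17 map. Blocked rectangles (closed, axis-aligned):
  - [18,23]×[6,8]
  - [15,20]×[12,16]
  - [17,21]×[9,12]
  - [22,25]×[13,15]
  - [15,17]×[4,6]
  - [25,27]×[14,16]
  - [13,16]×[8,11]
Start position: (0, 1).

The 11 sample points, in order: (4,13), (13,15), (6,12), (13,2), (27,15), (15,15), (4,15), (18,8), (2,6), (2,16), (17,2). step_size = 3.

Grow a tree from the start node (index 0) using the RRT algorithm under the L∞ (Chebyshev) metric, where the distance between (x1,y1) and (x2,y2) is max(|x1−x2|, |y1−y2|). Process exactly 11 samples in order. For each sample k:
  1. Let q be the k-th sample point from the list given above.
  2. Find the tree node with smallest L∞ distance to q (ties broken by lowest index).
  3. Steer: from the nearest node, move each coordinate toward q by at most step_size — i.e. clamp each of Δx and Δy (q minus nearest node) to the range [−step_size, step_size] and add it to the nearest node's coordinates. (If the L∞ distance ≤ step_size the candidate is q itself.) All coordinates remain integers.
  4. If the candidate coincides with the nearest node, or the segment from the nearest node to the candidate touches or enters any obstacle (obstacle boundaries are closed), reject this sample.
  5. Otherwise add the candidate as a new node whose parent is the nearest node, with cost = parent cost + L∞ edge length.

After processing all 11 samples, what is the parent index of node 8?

1. q=(4,13) nearest=0 d=12 new=(3,4) → add node 1 parent=0 cost=3
2. q=(13,15) nearest=1 d=11 new=(6,7) → add node 2 parent=1 cost=6
3. q=(6,12) nearest=2 d=5 new=(6,10) → add node 3 parent=2 cost=9
4. q=(13,2) nearest=2 d=7 new=(9,4) → add node 4 parent=2 cost=9
5. q=(27,15) nearest=4 d=18 new=(12,7) → add node 5 parent=4 cost=12
6. q=(15,15) nearest=5 d=8 new=(15,10) → blocked by [13,16]×[8,11], reject
7. q=(4,15) nearest=3 d=5 new=(4,13) → add node 6 parent=3 cost=12
8. q=(18,8) nearest=5 d=6 new=(15,8) → blocked by [13,16]×[8,11], reject
9. q=(2,6) nearest=1 d=2 new=(2,6) → add node 7 parent=1 cost=5
10. q=(2,16) nearest=6 d=3 new=(2,16) → add node 8 parent=6 cost=15
11. q=(17,2) nearest=5 d=5 new=(15,4) → blocked by [15,17]×[4,6], reject

Parent of node 8: 6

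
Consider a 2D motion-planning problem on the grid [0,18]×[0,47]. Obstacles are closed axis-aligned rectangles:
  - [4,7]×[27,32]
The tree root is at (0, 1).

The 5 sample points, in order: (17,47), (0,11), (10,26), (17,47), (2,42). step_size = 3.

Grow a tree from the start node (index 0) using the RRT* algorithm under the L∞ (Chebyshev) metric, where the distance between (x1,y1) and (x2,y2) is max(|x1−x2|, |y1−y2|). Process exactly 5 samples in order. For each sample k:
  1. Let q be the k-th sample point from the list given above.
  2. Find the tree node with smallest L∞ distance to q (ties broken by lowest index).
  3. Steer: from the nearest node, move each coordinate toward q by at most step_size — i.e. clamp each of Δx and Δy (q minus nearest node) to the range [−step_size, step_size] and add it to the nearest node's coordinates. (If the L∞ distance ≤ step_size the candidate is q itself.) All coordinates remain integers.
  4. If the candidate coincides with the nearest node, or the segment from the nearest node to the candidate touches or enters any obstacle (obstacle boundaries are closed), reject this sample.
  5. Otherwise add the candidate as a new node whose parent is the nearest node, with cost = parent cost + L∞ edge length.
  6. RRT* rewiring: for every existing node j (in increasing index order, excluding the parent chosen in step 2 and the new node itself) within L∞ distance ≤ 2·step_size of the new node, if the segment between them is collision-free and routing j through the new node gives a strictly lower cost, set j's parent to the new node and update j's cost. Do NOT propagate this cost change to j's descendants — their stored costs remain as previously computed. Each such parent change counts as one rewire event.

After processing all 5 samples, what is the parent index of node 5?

1. q=(17,47) nearest=0 d=46 new=(3,4) → add node 1 parent=0 cost=3
2. q=(0,11) nearest=1 d=7 new=(0,7) → add node 2 parent=1 cost=6
3. q=(10,26) nearest=2 d=19 new=(3,10) → add node 3 parent=2 cost=9
4. q=(17,47) nearest=3 d=37 new=(6,13) → add node 4 parent=3 cost=12
5. q=(2,42) nearest=4 d=29 new=(3,16) → add node 5 parent=4 cost=15

Parent of node 5: 4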